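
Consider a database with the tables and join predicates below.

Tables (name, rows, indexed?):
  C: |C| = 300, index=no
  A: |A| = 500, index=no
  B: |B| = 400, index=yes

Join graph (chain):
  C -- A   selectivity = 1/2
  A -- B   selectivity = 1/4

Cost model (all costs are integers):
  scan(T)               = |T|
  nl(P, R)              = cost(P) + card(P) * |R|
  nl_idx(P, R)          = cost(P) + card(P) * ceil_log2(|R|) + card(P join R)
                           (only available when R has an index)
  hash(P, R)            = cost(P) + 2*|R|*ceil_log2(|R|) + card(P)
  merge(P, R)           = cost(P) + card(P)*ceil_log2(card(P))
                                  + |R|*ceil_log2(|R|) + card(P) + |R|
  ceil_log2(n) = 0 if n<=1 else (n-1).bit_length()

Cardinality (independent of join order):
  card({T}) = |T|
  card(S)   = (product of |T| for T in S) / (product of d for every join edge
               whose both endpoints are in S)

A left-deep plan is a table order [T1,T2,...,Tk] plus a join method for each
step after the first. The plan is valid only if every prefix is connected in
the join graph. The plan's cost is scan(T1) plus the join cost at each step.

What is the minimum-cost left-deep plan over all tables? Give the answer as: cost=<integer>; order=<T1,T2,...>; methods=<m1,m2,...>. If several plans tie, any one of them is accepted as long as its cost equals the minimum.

Selinger DP (subsets sized 1..n):
  {C}: scan cost=300, card=300
  {A}: scan cost=500, card=500
  {B}: scan cost=400, card=400
  {AC}: card=75000; try (C,hash)→6400, (A,merge)→8300, (C,merge)→8500, (A,hash)→9600, (A,nl)→150300, (C,nl)→150500; best=6400 via (C,hash)
  {AB}: card=50000; try (B,hash)→8200, (A,merge)→9400, (B,merge)→9500, (A,hash)→9800, (B,nl_idx)→55000, (A,nl)→200400 …(+1); best=8200 via (B,hash)
  {ABC}: card=7500000; try (C,hash)→63600, (B,hash)→88600, (C,merge)→861200, (B,merge)→1360400, (B,nl_idx)→8181400, (C,nl)→15008200 …(+1); best=63600 via (C,hash)

cost=63600; order=A,B,C; methods=hash,hash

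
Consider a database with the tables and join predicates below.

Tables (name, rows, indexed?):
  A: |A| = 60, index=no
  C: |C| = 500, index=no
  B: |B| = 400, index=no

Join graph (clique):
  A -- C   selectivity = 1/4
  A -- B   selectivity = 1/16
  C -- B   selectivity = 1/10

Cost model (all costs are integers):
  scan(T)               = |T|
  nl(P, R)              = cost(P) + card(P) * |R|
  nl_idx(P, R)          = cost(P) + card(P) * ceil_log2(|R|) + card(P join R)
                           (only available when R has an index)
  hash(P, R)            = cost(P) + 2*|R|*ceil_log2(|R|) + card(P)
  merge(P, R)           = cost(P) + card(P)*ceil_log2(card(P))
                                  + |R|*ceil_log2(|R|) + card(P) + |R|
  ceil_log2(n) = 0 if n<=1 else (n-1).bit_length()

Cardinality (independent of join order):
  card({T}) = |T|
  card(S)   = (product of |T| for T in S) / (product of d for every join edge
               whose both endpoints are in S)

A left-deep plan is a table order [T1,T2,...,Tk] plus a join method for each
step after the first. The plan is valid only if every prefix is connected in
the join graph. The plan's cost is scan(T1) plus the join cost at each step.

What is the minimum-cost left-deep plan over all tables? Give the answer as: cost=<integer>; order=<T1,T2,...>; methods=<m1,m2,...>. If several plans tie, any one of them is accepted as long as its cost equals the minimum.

Selinger DP (subsets sized 1..n):
  {A}: scan cost=60, card=60
  {C}: scan cost=500, card=500
  {B}: scan cost=400, card=400
  {AC}: card=7500; try (A,hash)→1720, (C,merge)→5480, (A,merge)→5920, (C,hash)→9120, (C,nl)→30060, (A,nl)→30500; best=1720 via (A,hash)
  {AB}: card=1500; try (A,hash)→1520, (B,merge)→4480, (A,merge)→4820, (B,hash)→7320, (B,nl)→24060, (A,nl)→24400; best=1520 via (A,hash)
  {BC}: card=20000; try (B,hash)→8200, (C,merge)→9400, (B,merge)→9500, (C,hash)→9800, (C,nl)→200400, (B,nl)→200500; best=8200 via (B,hash)
  {ABC}: card=18750; try (C,hash)→12020, (B,hash)→16420, (C,merge)→24520, (A,hash)→28920, (B,merge)→110720, (A,merge)→328620 …(+3); best=12020 via (C,hash)

cost=12020; order=B,A,C; methods=hash,hash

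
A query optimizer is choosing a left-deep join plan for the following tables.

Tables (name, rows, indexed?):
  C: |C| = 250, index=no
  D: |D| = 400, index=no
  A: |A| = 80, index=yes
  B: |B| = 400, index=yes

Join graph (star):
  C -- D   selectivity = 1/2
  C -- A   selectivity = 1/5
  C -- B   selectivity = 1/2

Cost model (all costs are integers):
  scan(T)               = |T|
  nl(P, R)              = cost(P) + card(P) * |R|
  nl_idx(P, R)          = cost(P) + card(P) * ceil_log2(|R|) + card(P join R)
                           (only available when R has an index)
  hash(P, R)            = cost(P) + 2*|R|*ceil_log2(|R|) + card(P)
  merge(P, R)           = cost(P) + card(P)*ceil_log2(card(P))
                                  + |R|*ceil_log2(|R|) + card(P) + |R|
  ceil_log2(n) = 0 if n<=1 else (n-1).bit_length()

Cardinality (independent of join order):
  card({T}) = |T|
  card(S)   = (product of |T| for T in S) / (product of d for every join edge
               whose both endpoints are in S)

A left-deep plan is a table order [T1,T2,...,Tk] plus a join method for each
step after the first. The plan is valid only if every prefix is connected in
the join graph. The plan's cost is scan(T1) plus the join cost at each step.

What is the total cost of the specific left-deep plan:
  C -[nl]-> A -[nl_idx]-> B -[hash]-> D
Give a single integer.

step 1: scan C: cost=250, card=250
step 2: join A via nl
    card(P join A) = 250*80/(5) = 4000
    cost = 250 + 250*80 = 20250
step 3: join B via nl_idx
    card(P join B) = 4000*400/(2) = 800000
    cost = 20250 + 4000*9 + 800000 = 856250
step 4: join D via hash
    card(P join D) = 800000*400/(2) = 160000000
    cost = 856250 + 2*400*9 + 800000 = 1663450

1663450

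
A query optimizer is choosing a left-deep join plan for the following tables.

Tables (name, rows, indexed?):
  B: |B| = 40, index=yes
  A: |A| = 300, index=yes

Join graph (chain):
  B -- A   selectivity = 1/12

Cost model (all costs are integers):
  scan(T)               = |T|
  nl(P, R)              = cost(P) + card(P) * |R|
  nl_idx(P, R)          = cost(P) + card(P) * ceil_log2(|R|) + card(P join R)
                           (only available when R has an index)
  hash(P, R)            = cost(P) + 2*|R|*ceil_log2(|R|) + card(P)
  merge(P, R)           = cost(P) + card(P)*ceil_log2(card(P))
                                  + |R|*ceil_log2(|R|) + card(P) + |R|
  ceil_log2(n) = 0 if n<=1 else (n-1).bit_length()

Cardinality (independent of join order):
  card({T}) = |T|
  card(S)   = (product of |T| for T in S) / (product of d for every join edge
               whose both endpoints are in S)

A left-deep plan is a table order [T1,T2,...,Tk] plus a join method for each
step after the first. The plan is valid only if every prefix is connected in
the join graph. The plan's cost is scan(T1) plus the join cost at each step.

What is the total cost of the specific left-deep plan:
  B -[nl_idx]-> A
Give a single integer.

step 1: scan B: cost=40, card=40
step 2: join A via nl_idx
    card(P join A) = 40*300/(12) = 1000
    cost = 40 + 40*9 + 1000 = 1400

1400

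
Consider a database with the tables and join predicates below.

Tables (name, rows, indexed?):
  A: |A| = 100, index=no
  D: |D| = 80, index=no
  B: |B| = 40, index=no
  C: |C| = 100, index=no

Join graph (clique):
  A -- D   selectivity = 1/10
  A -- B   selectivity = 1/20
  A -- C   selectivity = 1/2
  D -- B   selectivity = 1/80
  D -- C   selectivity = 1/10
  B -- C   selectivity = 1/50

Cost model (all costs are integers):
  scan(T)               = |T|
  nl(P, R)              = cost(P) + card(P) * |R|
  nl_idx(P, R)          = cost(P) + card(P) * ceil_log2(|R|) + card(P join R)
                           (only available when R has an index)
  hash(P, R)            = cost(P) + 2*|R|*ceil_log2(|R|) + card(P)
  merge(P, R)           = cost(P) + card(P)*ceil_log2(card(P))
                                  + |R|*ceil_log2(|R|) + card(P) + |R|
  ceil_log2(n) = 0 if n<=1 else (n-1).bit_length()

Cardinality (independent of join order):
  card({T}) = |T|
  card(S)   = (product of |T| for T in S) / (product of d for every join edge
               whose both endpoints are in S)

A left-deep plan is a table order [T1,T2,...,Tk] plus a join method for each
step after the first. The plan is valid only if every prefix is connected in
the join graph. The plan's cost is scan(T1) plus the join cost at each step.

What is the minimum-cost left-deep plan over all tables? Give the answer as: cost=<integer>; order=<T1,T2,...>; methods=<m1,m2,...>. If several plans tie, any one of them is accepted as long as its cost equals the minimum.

cost=2520; order=D,B,C,A; methods=hash,merge,nl

Selinger DP (subsets sized 1..n):
  {A}: scan cost=100, card=100
  {D}: scan cost=80, card=80
  {B}: scan cost=40, card=40
  {C}: scan cost=100, card=100
  {AD}: card=800; try (D,hash)→1320, (A,merge)→1520, (D,merge)→1540, (A,hash)→1560, (A,nl)→8080, (D,nl)→8100; best=1320 via (D,hash)
  {AB}: card=200; try (B,hash)→680, (A,merge)→1120, (B,merge)→1180, (A,hash)→1480, (A,nl)→4040, (B,nl)→4100; best=680 via (B,hash)
  {AC}: card=5000; try (C,hash)→1600, (A,hash)→1600, (C,merge)→1700, (A,merge)→1700, (C,nl)→10100, (A,nl)→10100; best=1600 via (C,hash)
  {BD}: card=40; try (B,hash)→640, (D,merge)→960, (B,merge)→1000, (D,hash)→1200, (D,nl)→3240, (B,nl)→3280; best=640 via (B,hash)
  {CD}: card=800; try (D,hash)→1320, (C,merge)→1520, (D,merge)→1540, (C,hash)→1560, (C,nl)→8080, (D,nl)→8100; best=1320 via (D,hash)
  {BC}: card=80; try (B,hash)→680, (C,merge)→1120, (B,merge)→1180, (C,hash)→1480, (C,nl)→4040, (B,nl)→4100; best=680 via (B,hash)
  {ABD}: card=20; try (A,merge)→1720, (D,hash)→2000, (A,hash)→2080, (B,hash)→2600, (D,merge)→3120, (A,nl)→4640 …(+3); best=1720 via (A,merge)
  {ACD}: card=4000; try (C,hash)→3520, (A,hash)→3520, (D,hash)→7720, (C,merge)→10920, (A,merge)→10920, (D,merge)→72240 …(+3); best=3520 via (C,hash)
  {ABC}: card=200; try (A,merge)→2120, (A,hash)→2160, (C,hash)→2280, (C,merge)→3280, (B,hash)→7080, (A,nl)→8680 …(+3); best=2120 via (A,merge)
  {BCD}: card=8; try (C,merge)→1720, (D,hash)→1880, (D,merge)→1960, (C,hash)→2080, (B,hash)→2600, (C,nl)→4640 …(+3); best=1720 via (C,merge)
  {ABCD}: card=2; try (A,nl)→2520, (A,merge)→2552, (C,merge)→2640, (A,hash)→3128, (C,hash)→3140, (D,hash)→3440 …(+6); best=2520 via (A,nl)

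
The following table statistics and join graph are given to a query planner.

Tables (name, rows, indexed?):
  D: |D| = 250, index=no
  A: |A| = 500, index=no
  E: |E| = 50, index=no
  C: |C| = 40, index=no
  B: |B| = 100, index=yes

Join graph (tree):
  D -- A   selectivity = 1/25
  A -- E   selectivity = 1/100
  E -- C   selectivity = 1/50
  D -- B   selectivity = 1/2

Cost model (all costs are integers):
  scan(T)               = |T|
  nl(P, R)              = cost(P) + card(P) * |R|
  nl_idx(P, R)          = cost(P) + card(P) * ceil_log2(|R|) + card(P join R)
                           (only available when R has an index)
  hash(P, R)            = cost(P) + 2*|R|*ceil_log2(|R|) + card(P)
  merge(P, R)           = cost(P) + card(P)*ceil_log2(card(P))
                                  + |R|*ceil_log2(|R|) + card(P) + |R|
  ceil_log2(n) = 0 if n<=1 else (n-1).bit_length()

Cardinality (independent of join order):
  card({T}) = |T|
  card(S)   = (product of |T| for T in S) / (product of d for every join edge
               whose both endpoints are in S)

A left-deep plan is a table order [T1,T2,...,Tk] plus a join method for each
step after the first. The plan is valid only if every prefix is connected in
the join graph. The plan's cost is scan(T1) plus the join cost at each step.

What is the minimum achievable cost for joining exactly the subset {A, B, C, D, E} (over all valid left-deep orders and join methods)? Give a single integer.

Selinger DP over subsets of {A,B,C,D,E}:
  {D}: scan cost=250, card=250
  {A}: scan cost=500, card=500
  {E}: scan cost=50, card=50
  {C}: scan cost=40, card=40
  {B}: scan cost=100, card=100
  {AD}: card=5000; try (D,hash)→5000, (A,merge)→7500, (D,merge)→7750, (A,hash)→9500, (A,nl)→125250, (D,nl)→125500; best=5000 via (D,hash)
  {BD}: card=12500; try (B,hash)→1900, (D,merge)→3150, (B,merge)→3300, (D,hash)→4200, (B,nl_idx)→14500, (D,nl)→25100 …(+1); best=1900 via (B,hash)
  {AE}: card=250; try (E,hash)→1600, (A,merge)→5400, (E,merge)→5850, (A,hash)→9100, (A,nl)→25050, (E,nl)→25500; best=1600 via (E,hash)
  {CE}: card=40; try (C,hash)→580, (E,merge)→670, (E,hash)→680, (C,merge)→680, (E,nl)→2040, (C,nl)→2050; best=580 via (C,hash)
  {ADE}: card=2500; try (D,hash)→5850, (D,merge)→6100, (E,hash)→10600, (D,nl)→64100, (E,merge)→75350, (E,nl)→255000; best=5850 via (D,hash)
  {ABD}: card=250000; try (B,hash)→11400, (A,hash)→23400, (B,merge)→75800, (A,merge)→194400, (B,nl_idx)→290000, (B,nl)→505000 …(+1); best=11400 via (B,hash)
  {ACE}: card=200; try (C,hash)→2330, (C,merge)→4130, (A,merge)→5860, (A,hash)→9620, (C,nl)→11600, (A,nl)→20580; best=2330 via (C,hash)
  {ACDE}: card=2000; try (D,merge)→6380, (D,hash)→6530, (C,hash)→8830, (C,merge)→38630, (D,nl)→52330, (C,nl)→105850; best=6380 via (D,merge)
  {ABDE}: card=125000; try (B,hash)→9750, (B,merge)→39150, (B,nl_idx)→148350, (B,nl)→255850, (E,hash)→262000, (E,merge)→4761750 …(+1); best=9750 via (B,hash)
  {ABCDE}: card=100000; try (B,hash)→9780, (B,merge)→31180, (B,nl_idx)→120380, (C,hash)→135230, (B,nl)→206380, (C,merge)→2260030 …(+1); best=9780 via (B,hash)

9780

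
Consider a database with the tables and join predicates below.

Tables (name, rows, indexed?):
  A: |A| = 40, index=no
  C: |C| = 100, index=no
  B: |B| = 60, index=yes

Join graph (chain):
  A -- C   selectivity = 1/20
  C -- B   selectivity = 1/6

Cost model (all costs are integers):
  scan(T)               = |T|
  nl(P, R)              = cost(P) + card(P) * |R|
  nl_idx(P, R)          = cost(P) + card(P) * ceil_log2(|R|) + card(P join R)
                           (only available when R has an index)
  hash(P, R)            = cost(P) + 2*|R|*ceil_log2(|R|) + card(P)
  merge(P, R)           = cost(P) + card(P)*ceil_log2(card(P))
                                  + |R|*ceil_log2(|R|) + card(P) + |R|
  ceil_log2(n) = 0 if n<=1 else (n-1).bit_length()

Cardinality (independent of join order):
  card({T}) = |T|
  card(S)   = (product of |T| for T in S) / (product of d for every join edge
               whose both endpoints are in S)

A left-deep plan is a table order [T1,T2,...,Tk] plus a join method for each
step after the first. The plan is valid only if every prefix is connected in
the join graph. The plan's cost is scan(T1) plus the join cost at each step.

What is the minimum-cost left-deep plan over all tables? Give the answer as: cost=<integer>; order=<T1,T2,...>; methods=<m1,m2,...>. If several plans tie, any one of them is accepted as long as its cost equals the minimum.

Selinger DP (subsets sized 1..n):
  {A}: scan cost=40, card=40
  {C}: scan cost=100, card=100
  {B}: scan cost=60, card=60
  {AC}: card=200; try (A,hash)→680, (C,merge)→1120, (A,merge)→1180, (C,hash)→1480, (C,nl)→4040, (A,nl)→4100; best=680 via (A,hash)
  {BC}: card=1000; try (B,hash)→920, (C,merge)→1280, (B,merge)→1320, (C,hash)→1520, (B,nl_idx)→1700, (C,nl)→6060 …(+1); best=920 via (B,hash)
  {ABC}: card=2000; try (B,hash)→1600, (A,hash)→2400, (B,merge)→2900, (B,nl_idx)→3880, (A,merge)→12200, (B,nl)→12680 …(+1); best=1600 via (B,hash)

cost=1600; order=C,A,B; methods=hash,hash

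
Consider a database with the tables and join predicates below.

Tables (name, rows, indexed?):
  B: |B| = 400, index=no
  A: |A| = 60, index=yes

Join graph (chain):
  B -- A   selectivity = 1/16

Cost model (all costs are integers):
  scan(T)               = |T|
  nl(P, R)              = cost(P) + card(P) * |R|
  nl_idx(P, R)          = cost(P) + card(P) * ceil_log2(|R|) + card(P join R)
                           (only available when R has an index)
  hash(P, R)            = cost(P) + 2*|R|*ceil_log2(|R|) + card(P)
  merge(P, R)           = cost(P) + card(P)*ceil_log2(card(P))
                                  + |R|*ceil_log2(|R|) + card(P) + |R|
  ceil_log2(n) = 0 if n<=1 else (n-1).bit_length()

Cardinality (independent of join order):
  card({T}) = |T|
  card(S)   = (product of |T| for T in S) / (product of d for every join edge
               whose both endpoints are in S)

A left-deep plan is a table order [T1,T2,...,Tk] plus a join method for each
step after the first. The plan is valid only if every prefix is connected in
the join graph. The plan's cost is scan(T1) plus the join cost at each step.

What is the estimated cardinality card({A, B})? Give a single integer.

Tables in S: A(60), B(400)
Edges inside S: B-A(d=16)
numerator = 60 * 400 = 24000
denominator = 16 = 16
card(S) = 24000 / 16 = 1500

1500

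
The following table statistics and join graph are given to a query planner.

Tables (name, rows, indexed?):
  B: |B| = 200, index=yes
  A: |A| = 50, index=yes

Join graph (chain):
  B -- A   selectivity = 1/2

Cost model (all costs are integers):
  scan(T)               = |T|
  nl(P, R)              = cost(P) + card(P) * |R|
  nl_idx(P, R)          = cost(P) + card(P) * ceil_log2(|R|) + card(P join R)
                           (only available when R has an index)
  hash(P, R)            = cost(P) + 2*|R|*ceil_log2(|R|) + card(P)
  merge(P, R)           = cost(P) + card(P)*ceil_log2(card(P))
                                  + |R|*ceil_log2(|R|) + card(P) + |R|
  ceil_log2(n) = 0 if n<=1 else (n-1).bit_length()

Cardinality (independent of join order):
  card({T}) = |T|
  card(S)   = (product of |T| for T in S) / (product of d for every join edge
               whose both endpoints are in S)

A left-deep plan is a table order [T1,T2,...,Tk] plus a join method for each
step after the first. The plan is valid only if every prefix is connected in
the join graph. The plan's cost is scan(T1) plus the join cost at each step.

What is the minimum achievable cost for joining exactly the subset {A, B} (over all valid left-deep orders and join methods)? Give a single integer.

1000

Selinger DP over subsets of {A,B}:
  {B}: scan cost=200, card=200
  {A}: scan cost=50, card=50
  {AB}: card=5000; try (A,hash)→1000, (B,merge)→2200, (A,merge)→2350, (B,hash)→3300, (B,nl_idx)→5450, (A,nl_idx)→6400 …(+2); best=1000 via (A,hash)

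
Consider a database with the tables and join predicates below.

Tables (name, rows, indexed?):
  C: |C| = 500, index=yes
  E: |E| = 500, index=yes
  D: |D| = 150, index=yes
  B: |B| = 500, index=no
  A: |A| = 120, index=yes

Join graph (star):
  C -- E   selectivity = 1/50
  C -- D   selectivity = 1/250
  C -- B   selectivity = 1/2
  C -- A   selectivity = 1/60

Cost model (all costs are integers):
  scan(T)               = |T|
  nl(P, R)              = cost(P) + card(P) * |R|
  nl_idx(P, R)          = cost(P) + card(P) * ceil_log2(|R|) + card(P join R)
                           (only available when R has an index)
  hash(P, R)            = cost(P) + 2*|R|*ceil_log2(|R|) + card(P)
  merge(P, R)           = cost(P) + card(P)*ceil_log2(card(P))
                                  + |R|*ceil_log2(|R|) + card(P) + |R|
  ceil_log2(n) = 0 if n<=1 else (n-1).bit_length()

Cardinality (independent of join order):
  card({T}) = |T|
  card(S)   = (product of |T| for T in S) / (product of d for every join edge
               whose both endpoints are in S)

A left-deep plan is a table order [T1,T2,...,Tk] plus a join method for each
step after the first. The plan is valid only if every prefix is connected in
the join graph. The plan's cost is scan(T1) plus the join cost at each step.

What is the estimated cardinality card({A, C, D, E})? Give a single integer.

6000

Tables in S: A(120), C(500), D(150), E(500)
Edges inside S: C-E(d=50), C-D(d=250), C-A(d=60)
numerator = 120 * 500 * 150 * 500 = 4500000000
denominator = 50 * 250 * 60 = 750000
card(S) = 4500000000 / 750000 = 6000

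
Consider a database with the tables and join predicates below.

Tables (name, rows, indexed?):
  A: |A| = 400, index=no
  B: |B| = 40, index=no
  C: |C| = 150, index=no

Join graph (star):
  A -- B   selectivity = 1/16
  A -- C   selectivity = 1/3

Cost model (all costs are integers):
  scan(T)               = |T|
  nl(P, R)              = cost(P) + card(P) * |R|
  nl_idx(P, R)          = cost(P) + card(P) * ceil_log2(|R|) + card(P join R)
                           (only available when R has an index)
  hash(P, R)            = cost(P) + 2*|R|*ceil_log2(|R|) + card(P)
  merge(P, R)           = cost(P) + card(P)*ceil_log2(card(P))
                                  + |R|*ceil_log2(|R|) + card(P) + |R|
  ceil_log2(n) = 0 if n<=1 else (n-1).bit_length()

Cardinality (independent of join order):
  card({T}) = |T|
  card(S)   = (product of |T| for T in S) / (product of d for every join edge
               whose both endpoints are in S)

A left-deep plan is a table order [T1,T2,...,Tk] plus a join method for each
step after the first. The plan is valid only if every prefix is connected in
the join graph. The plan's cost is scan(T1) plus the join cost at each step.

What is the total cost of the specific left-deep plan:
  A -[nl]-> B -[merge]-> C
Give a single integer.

step 1: scan A: cost=400, card=400
step 2: join B via nl
    card(P join B) = 400*40/(16) = 1000
    cost = 400 + 400*40 = 16400
step 3: join C via merge
    card(P join C) = 1000*150/(3) = 50000
    cost = 16400 + 1000*10 + 150*8 + 1000 + 150 = 28750

28750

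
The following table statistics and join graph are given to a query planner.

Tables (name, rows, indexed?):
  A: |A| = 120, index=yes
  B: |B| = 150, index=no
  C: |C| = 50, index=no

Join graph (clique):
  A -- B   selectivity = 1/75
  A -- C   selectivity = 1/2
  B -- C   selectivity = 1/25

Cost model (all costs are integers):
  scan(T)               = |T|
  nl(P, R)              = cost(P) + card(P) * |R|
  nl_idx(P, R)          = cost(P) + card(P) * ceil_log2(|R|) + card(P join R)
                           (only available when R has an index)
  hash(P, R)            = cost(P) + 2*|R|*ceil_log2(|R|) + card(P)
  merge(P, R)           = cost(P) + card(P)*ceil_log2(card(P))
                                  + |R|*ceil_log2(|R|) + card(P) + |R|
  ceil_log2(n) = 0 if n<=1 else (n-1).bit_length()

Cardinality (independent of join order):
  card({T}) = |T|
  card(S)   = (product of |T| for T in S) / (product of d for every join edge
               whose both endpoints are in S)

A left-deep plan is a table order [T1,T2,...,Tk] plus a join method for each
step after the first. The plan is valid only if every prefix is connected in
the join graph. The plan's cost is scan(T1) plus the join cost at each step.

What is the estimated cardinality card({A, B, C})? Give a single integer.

240

Tables in S: A(120), B(150), C(50)
Edges inside S: A-B(d=75), A-C(d=2), B-C(d=25)
numerator = 120 * 150 * 50 = 900000
denominator = 75 * 2 * 25 = 3750
card(S) = 900000 / 3750 = 240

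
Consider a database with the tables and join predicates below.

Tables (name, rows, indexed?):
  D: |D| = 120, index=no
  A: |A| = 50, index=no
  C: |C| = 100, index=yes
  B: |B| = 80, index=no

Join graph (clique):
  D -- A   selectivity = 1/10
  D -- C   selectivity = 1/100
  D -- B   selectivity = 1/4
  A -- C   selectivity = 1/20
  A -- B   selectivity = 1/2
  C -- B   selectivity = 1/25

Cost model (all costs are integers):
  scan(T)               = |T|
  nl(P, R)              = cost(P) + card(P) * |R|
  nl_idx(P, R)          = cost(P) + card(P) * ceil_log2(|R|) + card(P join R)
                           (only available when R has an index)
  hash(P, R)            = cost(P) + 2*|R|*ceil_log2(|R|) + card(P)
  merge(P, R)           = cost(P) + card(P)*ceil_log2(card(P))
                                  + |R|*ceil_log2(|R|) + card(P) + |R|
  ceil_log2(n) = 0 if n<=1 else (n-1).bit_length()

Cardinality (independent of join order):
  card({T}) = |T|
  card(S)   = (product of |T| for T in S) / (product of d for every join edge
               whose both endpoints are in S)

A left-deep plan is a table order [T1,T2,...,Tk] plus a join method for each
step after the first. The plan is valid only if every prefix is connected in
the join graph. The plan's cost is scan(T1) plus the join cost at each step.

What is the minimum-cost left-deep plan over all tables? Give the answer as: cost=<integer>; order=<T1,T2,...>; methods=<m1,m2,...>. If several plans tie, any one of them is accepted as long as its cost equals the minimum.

cost=2620; order=D,C,A,B; methods=nl_idx,hash,merge

Selinger DP (subsets sized 1..n):
  {D}: scan cost=120, card=120
  {A}: scan cost=50, card=50
  {C}: scan cost=100, card=100
  {B}: scan cost=80, card=80
  {AD}: card=600; try (A,hash)→840, (D,merge)→1360, (A,merge)→1430, (D,hash)→1780, (D,nl)→6050, (A,nl)→6120; best=840 via (A,hash)
  {CD}: card=120; try (C,nl_idx)→1080, (C,hash)→1640, (D,merge)→1860, (D,hash)→1880, (C,merge)→1880, (D,nl)→12100 …(+1); best=1080 via (C,nl_idx)
  {BD}: card=2400; try (B,hash)→1360, (D,merge)→1680, (B,merge)→1720, (D,hash)→1840, (D,nl)→9680, (B,nl)→9720; best=1360 via (B,hash)
  {AC}: card=250; try (C,nl_idx)→650, (A,hash)→800, (C,merge)→1200, (A,merge)→1250, (C,hash)→1500, (C,nl)→5050 …(+1); best=650 via (C,nl_idx)
  {AB}: card=2000; try (A,hash)→760, (B,merge)→1040, (A,merge)→1070, (B,hash)→1220, (B,nl)→4050, (A,nl)→4080; best=760 via (A,hash)
  {BC}: card=320; try (C,nl_idx)→960, (B,hash)→1320, (C,merge)→1520, (B,merge)→1540, (C,hash)→1560, (C,nl)→8080 …(+1); best=960 via (C,nl_idx)
  {ACD}: card=30; try (A,hash)→1800, (A,merge)→2390, (D,hash)→2580, (C,hash)→2840, (D,merge)→3860, (C,nl_idx)→5070 …(+4); best=1800 via (A,hash)
  {ABD}: card=6000; try (B,hash)→2560, (A,hash)→4360, (D,hash)→4440, (B,merge)→8080, (D,merge)→25720, (A,merge)→32910 …(+3); best=2560 via (B,hash)
  {BCD}: card=96; try (B,hash)→2320, (B,merge)→2680, (D,hash)→2960, (D,merge)→5120, (C,hash)→5160, (B,nl)→10680 …(+4); best=2320 via (B,hash)
  {ABC}: card=400; try (A,hash)→1880, (B,hash)→2020, (B,merge)→3540, (C,hash)→4160, (A,merge)→4510, (C,nl_idx)→15160 …(+4); best=1880 via (A,hash)
  {ABCD}: card=12; try (B,merge)→2620, (B,hash)→2950, (A,hash)→3016, (A,merge)→3438, (D,hash)→3960, (B,nl)→4200 …(+7); best=2620 via (B,merge)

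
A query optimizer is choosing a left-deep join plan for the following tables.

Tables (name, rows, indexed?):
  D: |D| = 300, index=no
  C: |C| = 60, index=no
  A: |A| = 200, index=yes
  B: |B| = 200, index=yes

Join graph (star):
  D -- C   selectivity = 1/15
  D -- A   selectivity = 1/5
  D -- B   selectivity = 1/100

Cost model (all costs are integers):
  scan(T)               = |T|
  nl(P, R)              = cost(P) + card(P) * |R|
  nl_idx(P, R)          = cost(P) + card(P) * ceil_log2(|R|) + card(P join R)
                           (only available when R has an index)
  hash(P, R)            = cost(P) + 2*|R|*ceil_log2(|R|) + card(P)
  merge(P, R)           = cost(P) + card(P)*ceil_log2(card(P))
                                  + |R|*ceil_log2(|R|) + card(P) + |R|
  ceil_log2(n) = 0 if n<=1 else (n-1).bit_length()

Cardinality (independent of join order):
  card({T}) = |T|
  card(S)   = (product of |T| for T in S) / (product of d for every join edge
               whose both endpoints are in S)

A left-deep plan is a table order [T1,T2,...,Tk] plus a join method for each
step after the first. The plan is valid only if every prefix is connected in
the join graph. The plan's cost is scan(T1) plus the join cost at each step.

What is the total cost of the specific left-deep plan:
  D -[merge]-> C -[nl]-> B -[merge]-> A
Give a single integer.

step 1: scan D: cost=300, card=300
step 2: join C via merge
    card(P join C) = 300*60/(15) = 1200
    cost = 300 + 300*9 + 60*6 + 300 + 60 = 3720
step 3: join B via nl
    card(P join B) = 1200*200/(100) = 2400
    cost = 3720 + 1200*200 = 243720
step 4: join A via merge
    card(P join A) = 2400*200/(5) = 96000
    cost = 243720 + 2400*12 + 200*8 + 2400 + 200 = 276720

276720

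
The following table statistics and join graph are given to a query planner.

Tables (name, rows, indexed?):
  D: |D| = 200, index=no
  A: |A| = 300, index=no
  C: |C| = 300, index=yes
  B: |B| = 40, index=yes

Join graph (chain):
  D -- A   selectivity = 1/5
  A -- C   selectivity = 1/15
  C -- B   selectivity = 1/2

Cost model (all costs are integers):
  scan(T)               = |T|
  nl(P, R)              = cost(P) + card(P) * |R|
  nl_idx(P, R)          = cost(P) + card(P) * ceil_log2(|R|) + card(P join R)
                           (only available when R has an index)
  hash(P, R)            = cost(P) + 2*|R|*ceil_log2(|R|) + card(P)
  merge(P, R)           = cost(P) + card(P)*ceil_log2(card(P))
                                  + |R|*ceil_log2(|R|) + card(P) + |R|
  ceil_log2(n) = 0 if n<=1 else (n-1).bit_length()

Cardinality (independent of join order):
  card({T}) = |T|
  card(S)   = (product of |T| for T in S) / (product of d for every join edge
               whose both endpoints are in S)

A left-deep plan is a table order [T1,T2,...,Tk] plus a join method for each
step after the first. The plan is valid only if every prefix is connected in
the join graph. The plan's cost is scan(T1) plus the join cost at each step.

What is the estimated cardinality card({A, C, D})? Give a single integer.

Tables in S: A(300), C(300), D(200)
Edges inside S: D-A(d=5), A-C(d=15)
numerator = 300 * 300 * 200 = 18000000
denominator = 5 * 15 = 75
card(S) = 18000000 / 75 = 240000

240000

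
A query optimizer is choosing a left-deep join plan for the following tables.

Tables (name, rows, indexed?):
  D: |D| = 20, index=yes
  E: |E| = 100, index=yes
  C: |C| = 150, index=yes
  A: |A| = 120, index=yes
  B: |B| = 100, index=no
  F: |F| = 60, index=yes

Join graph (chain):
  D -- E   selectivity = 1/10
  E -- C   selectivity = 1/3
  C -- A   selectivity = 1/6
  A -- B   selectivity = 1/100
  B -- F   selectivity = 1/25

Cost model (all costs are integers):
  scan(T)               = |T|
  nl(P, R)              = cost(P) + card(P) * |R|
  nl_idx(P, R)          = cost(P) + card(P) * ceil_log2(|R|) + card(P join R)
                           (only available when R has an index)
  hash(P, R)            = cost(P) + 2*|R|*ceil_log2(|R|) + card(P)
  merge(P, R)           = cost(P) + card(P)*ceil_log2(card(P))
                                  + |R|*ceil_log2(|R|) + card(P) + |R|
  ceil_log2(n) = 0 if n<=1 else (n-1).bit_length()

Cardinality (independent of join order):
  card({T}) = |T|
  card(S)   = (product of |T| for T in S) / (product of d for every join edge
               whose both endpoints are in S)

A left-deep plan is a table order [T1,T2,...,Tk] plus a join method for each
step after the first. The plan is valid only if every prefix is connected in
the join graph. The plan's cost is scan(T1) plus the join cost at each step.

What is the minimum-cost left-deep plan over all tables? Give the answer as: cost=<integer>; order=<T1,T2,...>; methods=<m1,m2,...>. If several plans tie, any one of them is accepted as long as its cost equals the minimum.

cost=253248; order=B,A,F,C,E,D; methods=nl_idx,hash,hash,hash,hash

Selinger DP (subsets sized 1..n):
  {D}: scan cost=20, card=20
  {E}: scan cost=100, card=100
  {C}: scan cost=150, card=150
  {A}: scan cost=120, card=120
  {B}: scan cost=100, card=100
  {F}: scan cost=60, card=60
  {DE}: card=200; try (E,nl_idx)→360, (D,hash)→400, (D,nl_idx)→800, (E,merge)→940, (D,merge)→1020, (E,hash)→1440 …(+2); best=360 via (E,nl_idx)
  {CE}: card=5000; try (E,hash)→1700, (C,merge)→2250, (E,merge)→2300, (C,hash)→2600, (C,nl_idx)→5900, (E,nl_idx)→6200 …(+2); best=1700 via (E,hash)
  {AC}: card=3000; try (A,hash)→1980, (C,merge)→2430, (A,merge)→2460, (C,hash)→2640, (C,nl_idx)→4080, (A,nl_idx)→4200 …(+2); best=1980 via (A,hash)
  {AB}: card=120; try (A,nl_idx)→920, (B,hash)→1640, (A,merge)→1860, (B,merge)→1880, (A,hash)→1880, (A,nl)→12100 …(+1); best=920 via (A,nl_idx)
  {BF}: card=240; try (F,hash)→920, (F,nl_idx)→940, (B,merge)→1280, (F,merge)→1320, (B,hash)→1520, (B,nl)→6060 …(+1); best=920 via (F,hash)
  {CDE}: card=10000; try (C,hash)→2960, (C,merge)→3510, (D,hash)→6900, (C,nl_idx)→11960, (C,nl)→30360, (D,nl_idx)→36700 …(+2); best=2960 via (C,hash)
  {ACE}: card=100000; try (E,hash)→6380, (A,hash)→8380, (E,merge)→41780, (A,merge)→72660, (E,nl_idx)→122980, (A,nl_idx)→136700 …(+2); best=6380 via (E,hash)
  {ABC}: card=3000; try (C,merge)→3230, (C,hash)→3440, (C,nl_idx)→4880, (B,hash)→6380, (C,nl)→18920, (B,merge)→41780 …(+1); best=3230 via (C,merge)
  {ABF}: card=288; try (F,hash)→1760, (F,nl_idx)→1928, (F,merge)→2300, (A,hash)→2840, (A,nl_idx)→2888, (A,merge)→4040 …(+2); best=1760 via (F,hash)
  {ACDE}: card=200000; try (A,hash)→14640, (D,hash)→106580, (A,merge)→153920, (A,nl_idx)→272960, (D,nl_idx)→706380, (A,nl)→1202960 …(+2); best=14640 via (A,hash)
  {ABCE}: card=100000; try (E,hash)→7630, (E,merge)→43030, (B,hash)→107780, (E,nl_idx)→124230, (E,nl)→303230, (B,merge)→1807180 …(+1); best=7630 via (E,hash)
  {ABCF}: card=7200; try (C,hash)→4448, (C,merge)→5990, (F,hash)→6950, (C,nl_idx)→11264, (F,nl_idx)→28430, (F,merge)→42650 …(+2); best=4448 via (C,hash)
  {ABCDE}: card=200000; try (D,hash)→107830, (B,hash)→216040, (D,nl_idx)→707630, (D,merge)→1807750, (D,nl)→2007630, (B,merge)→3815440 …(+1); best=107830 via (D,hash)
  {ABCEF}: card=240000; try (E,hash)→13048, (E,merge)→106048, (F,hash)→108350, (E,nl_idx)→294848, (E,nl)→724448, (F,nl_idx)→847630 …(+2); best=13048 via (E,hash)
  {ABCDEF}: card=480000; try (D,hash)→253248, (F,hash)→308550, (D,nl_idx)→1693048, (F,nl_idx)→1787830, (F,merge)→3908250, (D,merge)→4573168 …(+2); best=253248 via (D,hash)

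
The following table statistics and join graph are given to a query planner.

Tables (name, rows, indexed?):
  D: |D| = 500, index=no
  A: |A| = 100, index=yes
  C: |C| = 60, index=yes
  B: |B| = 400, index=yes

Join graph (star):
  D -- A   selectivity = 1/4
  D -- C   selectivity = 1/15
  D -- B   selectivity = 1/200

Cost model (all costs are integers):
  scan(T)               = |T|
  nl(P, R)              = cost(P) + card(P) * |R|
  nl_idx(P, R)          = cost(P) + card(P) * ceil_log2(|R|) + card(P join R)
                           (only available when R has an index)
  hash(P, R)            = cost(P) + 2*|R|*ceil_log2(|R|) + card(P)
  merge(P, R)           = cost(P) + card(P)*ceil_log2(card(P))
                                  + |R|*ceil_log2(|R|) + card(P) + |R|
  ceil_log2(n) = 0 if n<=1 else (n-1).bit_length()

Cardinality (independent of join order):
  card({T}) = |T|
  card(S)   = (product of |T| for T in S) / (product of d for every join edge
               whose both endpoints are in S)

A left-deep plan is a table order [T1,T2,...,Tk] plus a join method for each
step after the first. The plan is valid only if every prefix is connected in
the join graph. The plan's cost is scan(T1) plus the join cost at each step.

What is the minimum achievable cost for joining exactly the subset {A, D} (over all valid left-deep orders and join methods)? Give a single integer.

Selinger DP over subsets of {A,D}:
  {D}: scan cost=500, card=500
  {A}: scan cost=100, card=100
  {AD}: card=12500; try (A,hash)→2400, (D,merge)→5900, (A,merge)→6300, (D,hash)→9200, (A,nl_idx)→16500, (D,nl)→50100 …(+1); best=2400 via (A,hash)

2400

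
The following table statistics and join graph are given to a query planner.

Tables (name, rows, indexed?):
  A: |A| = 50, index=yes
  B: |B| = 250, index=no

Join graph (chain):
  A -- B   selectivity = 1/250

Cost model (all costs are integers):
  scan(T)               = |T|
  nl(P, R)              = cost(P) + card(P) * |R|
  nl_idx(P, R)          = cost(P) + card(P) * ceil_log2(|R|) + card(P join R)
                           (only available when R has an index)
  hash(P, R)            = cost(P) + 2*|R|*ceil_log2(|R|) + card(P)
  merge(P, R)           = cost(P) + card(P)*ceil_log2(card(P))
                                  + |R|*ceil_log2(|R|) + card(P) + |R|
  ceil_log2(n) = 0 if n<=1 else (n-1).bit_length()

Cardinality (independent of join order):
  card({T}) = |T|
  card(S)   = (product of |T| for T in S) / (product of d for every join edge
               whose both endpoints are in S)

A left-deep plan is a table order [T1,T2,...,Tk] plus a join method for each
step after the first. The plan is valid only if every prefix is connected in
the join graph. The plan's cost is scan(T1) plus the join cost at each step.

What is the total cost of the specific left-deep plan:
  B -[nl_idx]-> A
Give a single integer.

1800

step 1: scan B: cost=250, card=250
step 2: join A via nl_idx
    card(P join A) = 250*50/(250) = 50
    cost = 250 + 250*6 + 50 = 1800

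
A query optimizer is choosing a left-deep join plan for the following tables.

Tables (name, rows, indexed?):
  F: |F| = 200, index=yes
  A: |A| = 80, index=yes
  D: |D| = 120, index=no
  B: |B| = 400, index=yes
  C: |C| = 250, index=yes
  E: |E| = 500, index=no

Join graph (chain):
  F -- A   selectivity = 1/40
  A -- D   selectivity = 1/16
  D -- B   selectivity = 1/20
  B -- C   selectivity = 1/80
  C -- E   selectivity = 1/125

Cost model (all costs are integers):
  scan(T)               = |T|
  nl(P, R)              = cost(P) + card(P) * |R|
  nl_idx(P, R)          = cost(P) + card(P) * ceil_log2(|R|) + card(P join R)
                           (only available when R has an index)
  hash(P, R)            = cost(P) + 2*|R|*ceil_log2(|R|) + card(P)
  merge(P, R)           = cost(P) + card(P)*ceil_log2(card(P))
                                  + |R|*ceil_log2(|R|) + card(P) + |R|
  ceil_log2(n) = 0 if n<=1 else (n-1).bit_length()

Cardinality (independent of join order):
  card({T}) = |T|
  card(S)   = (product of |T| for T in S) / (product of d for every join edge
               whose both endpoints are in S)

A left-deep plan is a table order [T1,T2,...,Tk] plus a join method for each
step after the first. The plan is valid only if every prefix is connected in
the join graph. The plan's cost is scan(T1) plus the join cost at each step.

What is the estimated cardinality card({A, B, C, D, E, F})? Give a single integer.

750000

Tables in S: A(80), B(400), C(250), D(120), E(500), F(200)
Edges inside S: F-A(d=40), A-D(d=16), D-B(d=20), B-C(d=80), C-E(d=125)
numerator = 80 * 400 * 250 * 120 * 500 * 200 = 96000000000000
denominator = 40 * 16 * 20 * 80 * 125 = 128000000
card(S) = 96000000000000 / 128000000 = 750000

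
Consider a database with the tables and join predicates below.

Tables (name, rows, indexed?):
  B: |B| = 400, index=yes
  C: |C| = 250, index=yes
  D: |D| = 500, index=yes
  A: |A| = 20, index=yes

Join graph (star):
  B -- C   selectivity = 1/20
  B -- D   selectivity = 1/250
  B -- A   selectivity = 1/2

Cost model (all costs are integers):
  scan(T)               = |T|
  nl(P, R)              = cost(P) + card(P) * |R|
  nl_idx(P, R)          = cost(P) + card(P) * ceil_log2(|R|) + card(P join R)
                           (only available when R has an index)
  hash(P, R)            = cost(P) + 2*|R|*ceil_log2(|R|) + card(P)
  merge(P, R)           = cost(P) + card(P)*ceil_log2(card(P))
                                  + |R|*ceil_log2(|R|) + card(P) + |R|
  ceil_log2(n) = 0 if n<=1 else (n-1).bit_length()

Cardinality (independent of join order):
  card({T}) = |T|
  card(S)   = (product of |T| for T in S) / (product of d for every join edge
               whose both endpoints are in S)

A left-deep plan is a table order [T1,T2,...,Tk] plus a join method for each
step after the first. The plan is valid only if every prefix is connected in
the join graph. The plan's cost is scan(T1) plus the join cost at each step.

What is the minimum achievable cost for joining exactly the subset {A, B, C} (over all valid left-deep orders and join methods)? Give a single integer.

Selinger DP over subsets of {A,B,C}:
  {B}: scan cost=400, card=400
  {C}: scan cost=250, card=250
  {A}: scan cost=20, card=20
  {BC}: card=5000; try (C,hash)→4800, (B,merge)→6500, (C,merge)→6650, (B,nl_idx)→7500, (B,hash)→7700, (C,nl_idx)→8600 …(+2); best=4800 via (C,hash)
  {AB}: card=4000; try (A,hash)→1000, (B,merge)→4140, (B,nl_idx)→4200, (A,merge)→4520, (A,nl_idx)→6400, (B,hash)→7240 …(+2); best=1000 via (A,hash)
  {ABC}: card=50000; try (C,hash)→9000, (A,hash)→10000, (C,merge)→55250, (A,merge)→74920, (A,nl_idx)→79800, (C,nl_idx)→83000 …(+2); best=9000 via (C,hash)

9000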